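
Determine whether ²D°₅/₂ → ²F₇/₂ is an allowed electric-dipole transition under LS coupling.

allowed

Parity must change: odd → even — ✓.
ΔS = 0: S: 1/2 → 1/2 — ✓.
ΔL = 0, ±1 (not L=0↔0): L: 2 → 3, ΔL = +1 — ✓.
ΔJ = 0, ±1 (not J=0↔0): J: 5/2 → 7/2, ΔJ = +1 — ✓.
All four E1 rules are satisfied.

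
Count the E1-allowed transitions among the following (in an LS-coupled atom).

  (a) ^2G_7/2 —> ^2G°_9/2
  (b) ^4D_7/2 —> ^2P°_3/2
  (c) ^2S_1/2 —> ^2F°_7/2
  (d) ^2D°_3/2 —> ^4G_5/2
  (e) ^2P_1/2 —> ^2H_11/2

(a) allowed
(b) forbidden (ΔS, ΔJ fail)
(c) forbidden (ΔL, ΔJ fail)
(d) forbidden (ΔS, ΔL fail)
(e) forbidden (parity, ΔL, ΔJ fail)
Total allowed: 1 of 5.

1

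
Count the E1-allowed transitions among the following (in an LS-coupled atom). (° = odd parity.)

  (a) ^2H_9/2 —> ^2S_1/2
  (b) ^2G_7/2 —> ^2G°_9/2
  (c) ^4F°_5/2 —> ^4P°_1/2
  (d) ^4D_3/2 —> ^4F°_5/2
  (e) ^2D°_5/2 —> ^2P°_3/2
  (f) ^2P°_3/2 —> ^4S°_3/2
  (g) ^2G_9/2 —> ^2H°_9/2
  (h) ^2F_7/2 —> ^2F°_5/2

(a) forbidden (parity, ΔL, ΔJ fail)
(b) allowed
(c) forbidden (parity, ΔL, ΔJ fail)
(d) allowed
(e) forbidden (parity fails)
(f) forbidden (parity, ΔS fail)
(g) allowed
(h) allowed
Total allowed: 4 of 8.

4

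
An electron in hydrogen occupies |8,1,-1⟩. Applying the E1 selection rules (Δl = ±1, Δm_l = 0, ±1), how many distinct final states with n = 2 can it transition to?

1

E1 requires Δl = ±1, so l_f ∈ {0, 2}; with 0 ≤ l_f ≤ n_f−1 = 1, the allowed l_f values are {0}.
For l_f = 0: m_f ∈ {m_i−1, m_i, m_i+1} ∩ [−0, 0] = {0} → 1 state.
Total: 1.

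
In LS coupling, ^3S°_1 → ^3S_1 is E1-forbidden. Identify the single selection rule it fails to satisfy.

the L=0 ↔ L=0 exclusion

Initial level: S=1, L=0, J=1, parity odd. Final level: S=1, L=0, J=1, parity even.
Parity must change: odd → even — passes.
ΔS = 0: S: 1 → 1 — passes.
ΔL = 0, ±1 (not L=0↔0): L: 0 → 0, ΔL = +0 — fails.
ΔJ = 0, ±1 (not J=0↔0): J: 1 → 1, ΔJ = +0 — passes.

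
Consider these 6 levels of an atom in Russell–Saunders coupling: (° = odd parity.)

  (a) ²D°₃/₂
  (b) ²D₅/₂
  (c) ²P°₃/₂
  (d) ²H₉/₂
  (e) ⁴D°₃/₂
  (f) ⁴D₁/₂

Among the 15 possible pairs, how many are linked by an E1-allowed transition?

(a)–(b): allowed.
(a)–(c): forbidden (parity).
(a)–(d): forbidden (ΔL, ΔJ).
(a)–(e): forbidden (parity, ΔS).
(a)–(f): forbidden (ΔS).
(b)–(c): allowed.
(b)–(d): forbidden (parity, ΔL, ΔJ).
(b)–(e): forbidden (ΔS).
(b)–(f): forbidden (parity, ΔS, ΔJ).
(c)–(d): forbidden (ΔL, ΔJ).
(c)–(e): forbidden (parity, ΔS).
(c)–(f): forbidden (ΔS).
(d)–(e): forbidden (ΔS, ΔL, ΔJ).
(d)–(f): forbidden (parity, ΔS, ΔL, ΔJ).
(e)–(f): allowed.
Allowed pairs: 3 of 15.

3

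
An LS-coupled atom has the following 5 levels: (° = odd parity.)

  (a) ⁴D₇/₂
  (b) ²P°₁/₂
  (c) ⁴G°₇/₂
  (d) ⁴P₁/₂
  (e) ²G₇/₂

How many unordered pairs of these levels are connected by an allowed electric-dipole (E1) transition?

(a)–(b): forbidden (ΔS, ΔJ).
(a)–(c): forbidden (ΔL).
(a)–(d): forbidden (parity, ΔJ).
(a)–(e): forbidden (parity, ΔS, ΔL).
(b)–(c): forbidden (parity, ΔS, ΔL, ΔJ).
(b)–(d): forbidden (ΔS).
(b)–(e): forbidden (ΔL, ΔJ).
(c)–(d): forbidden (ΔL, ΔJ).
(c)–(e): forbidden (ΔS).
(d)–(e): forbidden (parity, ΔS, ΔL, ΔJ).
Allowed pairs: 0 of 10.

0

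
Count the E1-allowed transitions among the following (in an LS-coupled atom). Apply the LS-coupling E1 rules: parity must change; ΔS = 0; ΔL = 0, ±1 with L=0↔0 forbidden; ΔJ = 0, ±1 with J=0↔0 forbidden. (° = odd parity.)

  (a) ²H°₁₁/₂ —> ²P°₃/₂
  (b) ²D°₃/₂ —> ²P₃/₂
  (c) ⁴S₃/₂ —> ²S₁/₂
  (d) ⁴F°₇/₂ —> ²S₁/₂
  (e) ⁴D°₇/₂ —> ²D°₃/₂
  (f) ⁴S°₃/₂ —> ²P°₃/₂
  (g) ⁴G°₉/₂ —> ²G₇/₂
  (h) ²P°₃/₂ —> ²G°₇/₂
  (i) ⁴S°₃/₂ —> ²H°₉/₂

(a) forbidden (parity, ΔL, ΔJ fail)
(b) allowed
(c) forbidden (parity, ΔS, ΔL fail)
(d) forbidden (ΔS, ΔL, ΔJ fail)
(e) forbidden (parity, ΔS, ΔJ fail)
(f) forbidden (parity, ΔS fail)
(g) forbidden (ΔS fails)
(h) forbidden (parity, ΔL, ΔJ fail)
(i) forbidden (parity, ΔS, ΔL, ΔJ fail)
Total allowed: 1 of 9.

1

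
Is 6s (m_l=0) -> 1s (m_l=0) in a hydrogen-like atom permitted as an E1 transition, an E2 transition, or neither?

neither

Δl = 0 − 0 = +0; l_i + l_f = 0.
Δm_l = +0.
E1 (Δl = ±1, |Δm_l| ≤ 1): not satisfied.
E2 (Δl = 0,±2, l_i+l_f ≥ 2, |Δm_l| ≤ 2): not satisfied.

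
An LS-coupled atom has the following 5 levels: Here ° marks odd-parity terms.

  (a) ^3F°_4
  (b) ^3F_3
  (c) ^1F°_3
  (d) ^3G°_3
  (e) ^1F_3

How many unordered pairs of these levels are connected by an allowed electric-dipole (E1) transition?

3

(a)–(b): allowed.
(a)–(c): forbidden (parity, ΔS).
(a)–(d): forbidden (parity).
(a)–(e): forbidden (ΔS).
(b)–(c): forbidden (ΔS).
(b)–(d): allowed.
(b)–(e): forbidden (parity, ΔS).
(c)–(d): forbidden (parity, ΔS).
(c)–(e): allowed.
(d)–(e): forbidden (ΔS).
Allowed pairs: 3 of 10.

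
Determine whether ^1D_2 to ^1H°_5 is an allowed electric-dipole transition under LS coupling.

Reading off the term symbols: S 0→0, L 2→5, J 2→5, parity even→odd.
Parity must change: even → odd — ok.
ΔS = 0: S: 0 → 0 — ok.
ΔL = 0, ±1 (not L=0↔0): L: 2 → 5, ΔL = +3 — fails.
ΔJ = 0, ±1 (not J=0↔0): J: 2 → 5, ΔJ = +3 — fails.
Rule(s) violated: ΔL, ΔJ.

forbidden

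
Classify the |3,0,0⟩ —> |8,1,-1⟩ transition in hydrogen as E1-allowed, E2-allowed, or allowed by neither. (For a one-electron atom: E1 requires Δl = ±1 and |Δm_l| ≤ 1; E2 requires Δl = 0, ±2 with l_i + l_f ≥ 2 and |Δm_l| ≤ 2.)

E1

Δl = 1 − 0 = +1; l_i + l_f = 1.
Δm_l = -1.
E1 (Δl = ±1, |Δm_l| ≤ 1): satisfied.
E2 (Δl = 0,±2, l_i+l_f ≥ 2, |Δm_l| ≤ 2): not satisfied.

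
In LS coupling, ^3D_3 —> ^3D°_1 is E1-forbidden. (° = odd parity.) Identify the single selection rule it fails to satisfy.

the ΔJ = 0, ±1 rule

Reading off the term symbols: S 1→1, L 2→2, J 3→1, parity even→odd.
Parity must change: even → odd — satisfied.
ΔS = 0: S: 1 → 1 — satisfied.
ΔL = 0, ±1 (not L=0↔0): L: 2 → 2, ΔL = +0 — satisfied.
ΔJ = 0, ±1 (not J=0↔0): J: 3 → 1, ΔJ = -2 — violated.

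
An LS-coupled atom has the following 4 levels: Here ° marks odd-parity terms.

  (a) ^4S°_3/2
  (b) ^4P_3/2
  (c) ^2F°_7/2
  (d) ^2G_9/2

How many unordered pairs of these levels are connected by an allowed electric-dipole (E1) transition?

(a)–(b): allowed.
(a)–(c): forbidden (parity, ΔS, ΔL, ΔJ).
(a)–(d): forbidden (ΔS, ΔL, ΔJ).
(b)–(c): forbidden (ΔS, ΔL, ΔJ).
(b)–(d): forbidden (parity, ΔS, ΔL, ΔJ).
(c)–(d): allowed.
Allowed pairs: 2 of 6.

2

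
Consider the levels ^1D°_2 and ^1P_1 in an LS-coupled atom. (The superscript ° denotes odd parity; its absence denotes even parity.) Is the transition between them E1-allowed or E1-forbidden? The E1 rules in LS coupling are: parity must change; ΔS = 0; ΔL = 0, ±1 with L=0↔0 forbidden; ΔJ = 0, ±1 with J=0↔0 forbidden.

allowed

Reading off the term symbols: S 0→0, L 2→1, J 2→1, parity odd→even.
ΔS = 0: S: 0 → 0 — passes.
Parity must change: odd → even — passes.
ΔL = 0, ±1 (not L=0↔0): L: 2 → 1, ΔL = -1 — passes.
ΔJ = 0, ±1 (not J=0↔0): J: 2 → 1, ΔJ = -1 — passes.
All four E1 rules are satisfied.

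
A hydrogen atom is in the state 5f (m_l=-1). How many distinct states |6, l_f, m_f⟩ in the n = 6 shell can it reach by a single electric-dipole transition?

E1 requires Δl = ±1, so l_f ∈ {2, 4}; with 0 ≤ l_f ≤ n_f−1 = 5, the allowed l_f values are {2, 4}.
For l_f = 2: m_f ∈ {m_i−1, m_i, m_i+1} ∩ [−2, 2] = {-2, -1, 0} → 3 states.
For l_f = 4: m_f ∈ {m_i−1, m_i, m_i+1} ∩ [−4, 4] = {-2, -1, 0} → 3 states.
Total: 6.

6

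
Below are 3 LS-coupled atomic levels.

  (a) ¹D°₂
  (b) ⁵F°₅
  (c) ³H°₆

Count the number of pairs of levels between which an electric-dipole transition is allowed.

0

(a)–(b): forbidden (parity, ΔS, ΔJ).
(a)–(c): forbidden (parity, ΔS, ΔL, ΔJ).
(b)–(c): forbidden (parity, ΔS, ΔL).
Allowed pairs: 0 of 3.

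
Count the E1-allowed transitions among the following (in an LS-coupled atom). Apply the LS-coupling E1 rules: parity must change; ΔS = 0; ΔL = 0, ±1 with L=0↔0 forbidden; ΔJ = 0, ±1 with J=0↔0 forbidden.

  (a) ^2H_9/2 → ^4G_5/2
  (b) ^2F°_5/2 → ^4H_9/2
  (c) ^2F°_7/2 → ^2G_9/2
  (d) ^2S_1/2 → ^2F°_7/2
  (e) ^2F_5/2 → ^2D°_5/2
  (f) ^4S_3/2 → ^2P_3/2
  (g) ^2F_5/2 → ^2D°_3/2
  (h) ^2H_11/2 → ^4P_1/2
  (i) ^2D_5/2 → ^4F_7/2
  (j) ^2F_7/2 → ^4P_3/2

(a) forbidden (parity, ΔS, ΔJ fail)
(b) forbidden (ΔS, ΔL, ΔJ fail)
(c) allowed
(d) forbidden (ΔL, ΔJ fail)
(e) allowed
(f) forbidden (parity, ΔS fail)
(g) allowed
(h) forbidden (parity, ΔS, ΔL, ΔJ fail)
(i) forbidden (parity, ΔS fail)
(j) forbidden (parity, ΔS, ΔL, ΔJ fail)
Total allowed: 3 of 10.

3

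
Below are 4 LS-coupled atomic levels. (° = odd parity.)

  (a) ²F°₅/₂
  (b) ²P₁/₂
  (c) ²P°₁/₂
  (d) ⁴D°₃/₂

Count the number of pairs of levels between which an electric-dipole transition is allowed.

1

(a)–(b): forbidden (ΔL, ΔJ).
(a)–(c): forbidden (parity, ΔL, ΔJ).
(a)–(d): forbidden (parity, ΔS).
(b)–(c): allowed.
(b)–(d): forbidden (ΔS).
(c)–(d): forbidden (parity, ΔS).
Allowed pairs: 1 of 6.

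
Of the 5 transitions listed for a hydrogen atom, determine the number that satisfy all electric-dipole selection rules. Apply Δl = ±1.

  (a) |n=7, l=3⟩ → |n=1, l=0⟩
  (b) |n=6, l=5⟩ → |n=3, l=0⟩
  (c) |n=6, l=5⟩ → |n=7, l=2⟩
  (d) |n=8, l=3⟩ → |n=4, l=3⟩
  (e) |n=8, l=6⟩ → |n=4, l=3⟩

(a) forbidden — Δl = -3 (E1 requires Δl = ±1)
(b) forbidden — Δl = -5 (E1 requires Δl = ±1)
(c) forbidden — Δl = -3 (E1 requires Δl = ±1)
(d) forbidden — Δl = +0 (E1 requires Δl = ±1)
(e) forbidden — Δl = -3 (E1 requires Δl = ±1)
Total allowed: 0 of 5.

0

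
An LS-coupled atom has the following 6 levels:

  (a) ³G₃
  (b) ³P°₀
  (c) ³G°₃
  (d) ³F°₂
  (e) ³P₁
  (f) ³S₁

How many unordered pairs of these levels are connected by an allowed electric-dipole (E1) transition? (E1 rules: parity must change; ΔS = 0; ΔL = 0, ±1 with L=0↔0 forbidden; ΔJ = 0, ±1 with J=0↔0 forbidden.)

4

(a)–(b): forbidden (ΔL, ΔJ).
(a)–(c): allowed.
(a)–(d): allowed.
(a)–(e): forbidden (parity, ΔL, ΔJ).
(a)–(f): forbidden (parity, ΔL, ΔJ).
(b)–(c): forbidden (parity, ΔL, ΔJ).
(b)–(d): forbidden (parity, ΔL, ΔJ).
(b)–(e): allowed.
(b)–(f): allowed.
(c)–(d): forbidden (parity).
(c)–(e): forbidden (ΔL, ΔJ).
(c)–(f): forbidden (ΔL, ΔJ).
(d)–(e): forbidden (ΔL).
(d)–(f): forbidden (ΔL).
(e)–(f): forbidden (parity).
Allowed pairs: 4 of 15.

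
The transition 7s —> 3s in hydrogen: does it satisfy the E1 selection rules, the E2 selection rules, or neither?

neither

Δl = 0 − 0 = +0; l_i + l_f = 0.
E1 (Δl = ±1): not satisfied.
E2 (Δl = 0,±2, l_i+l_f ≥ 2): not satisfied.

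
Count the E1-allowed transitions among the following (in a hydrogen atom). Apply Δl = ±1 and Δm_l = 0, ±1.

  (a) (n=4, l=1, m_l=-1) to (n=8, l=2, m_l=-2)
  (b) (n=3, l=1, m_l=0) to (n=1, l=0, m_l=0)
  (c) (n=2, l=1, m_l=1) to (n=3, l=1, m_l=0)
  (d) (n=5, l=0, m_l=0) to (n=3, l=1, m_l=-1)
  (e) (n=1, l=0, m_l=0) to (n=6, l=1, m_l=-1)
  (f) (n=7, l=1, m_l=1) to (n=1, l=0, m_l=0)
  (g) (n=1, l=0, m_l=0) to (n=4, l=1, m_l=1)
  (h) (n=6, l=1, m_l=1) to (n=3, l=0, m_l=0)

(a) allowed
(b) allowed
(c) forbidden — Δl = +0 (E1 requires Δl = ±1)
(d) allowed
(e) allowed
(f) allowed
(g) allowed
(h) allowed
Total allowed: 7 of 8.

7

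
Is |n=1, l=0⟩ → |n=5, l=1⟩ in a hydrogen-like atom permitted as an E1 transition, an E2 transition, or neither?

E1

Δl = 1 − 0 = +1; l_i + l_f = 1.
E1 (Δl = ±1): satisfied.
E2 (Δl = 0,±2, l_i+l_f ≥ 2): not satisfied.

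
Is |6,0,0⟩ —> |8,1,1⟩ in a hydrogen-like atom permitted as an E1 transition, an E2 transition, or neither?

Δl = 1 − 0 = +1; l_i + l_f = 1.
Δm_l = +1.
E1 (Δl = ±1, |Δm_l| ≤ 1): satisfied.
E2 (Δl = 0,±2, l_i+l_f ≥ 2, |Δm_l| ≤ 2): not satisfied.

E1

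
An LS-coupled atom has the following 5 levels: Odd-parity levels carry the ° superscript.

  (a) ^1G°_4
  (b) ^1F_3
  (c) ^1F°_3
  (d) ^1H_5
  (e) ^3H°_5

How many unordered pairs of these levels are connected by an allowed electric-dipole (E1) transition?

(a)–(b): allowed.
(a)–(c): forbidden (parity).
(a)–(d): allowed.
(a)–(e): forbidden (parity, ΔS).
(b)–(c): allowed.
(b)–(d): forbidden (parity, ΔL, ΔJ).
(b)–(e): forbidden (ΔS, ΔL, ΔJ).
(c)–(d): forbidden (ΔL, ΔJ).
(c)–(e): forbidden (parity, ΔS, ΔL, ΔJ).
(d)–(e): forbidden (ΔS).
Allowed pairs: 3 of 10.

3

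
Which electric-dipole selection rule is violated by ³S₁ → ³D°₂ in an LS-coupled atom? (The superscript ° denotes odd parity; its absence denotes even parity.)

the ΔL = 0, ±1 rule

Parity must change: even → odd — satisfied.
ΔS = 0: S: 1 → 1 — satisfied.
ΔL = 0, ±1 (not L=0↔0): L: 0 → 2, ΔL = +2 — violated.
ΔJ = 0, ±1 (not J=0↔0): J: 1 → 2, ΔJ = +1 — satisfied.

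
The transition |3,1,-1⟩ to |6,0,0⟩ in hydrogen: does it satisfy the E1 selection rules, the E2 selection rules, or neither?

Δl = 0 − 1 = -1; l_i + l_f = 1.
Δm_l = +1.
E1 (Δl = ±1, |Δm_l| ≤ 1): satisfied.
E2 (Δl = 0,±2, l_i+l_f ≥ 2, |Δm_l| ≤ 2): not satisfied.

E1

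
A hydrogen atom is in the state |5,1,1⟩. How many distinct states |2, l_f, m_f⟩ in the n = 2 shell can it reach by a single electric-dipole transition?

1

E1 requires Δl = ±1, so l_f ∈ {0, 2}; with 0 ≤ l_f ≤ n_f−1 = 1, the allowed l_f values are {0}.
For l_f = 0: m_f ∈ {m_i−1, m_i, m_i+1} ∩ [−0, 0] = {0} → 1 state.
Total: 1.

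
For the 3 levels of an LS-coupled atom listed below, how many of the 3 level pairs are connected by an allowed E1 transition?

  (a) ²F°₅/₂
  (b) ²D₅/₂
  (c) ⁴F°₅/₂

1

(a)–(b): allowed.
(a)–(c): forbidden (parity, ΔS).
(b)–(c): forbidden (ΔS).
Allowed pairs: 1 of 3.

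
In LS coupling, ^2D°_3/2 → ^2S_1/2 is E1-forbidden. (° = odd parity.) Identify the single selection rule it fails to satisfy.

the ΔL = 0, ±1 rule

Reading off the term symbols: S 1/2→1/2, L 2→0, J 3/2→1/2, parity odd→even.
Parity must change: odd → even — satisfied.
ΔJ = 0, ±1 (not J=0↔0): J: 3/2 → 1/2, ΔJ = -1 — satisfied.
ΔS = 0: S: 1/2 → 1/2 — satisfied.
ΔL = 0, ±1 (not L=0↔0): L: 2 → 0, ΔL = -2 — violated.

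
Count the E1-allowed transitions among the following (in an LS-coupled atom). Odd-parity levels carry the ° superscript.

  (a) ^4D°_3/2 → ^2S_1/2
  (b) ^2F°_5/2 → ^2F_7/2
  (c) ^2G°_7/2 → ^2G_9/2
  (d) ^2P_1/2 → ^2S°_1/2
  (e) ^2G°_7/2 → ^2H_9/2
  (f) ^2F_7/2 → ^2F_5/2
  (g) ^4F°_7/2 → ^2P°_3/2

4

(a) forbidden (ΔS, ΔL fail)
(b) allowed
(c) allowed
(d) allowed
(e) allowed
(f) forbidden (parity fails)
(g) forbidden (parity, ΔS, ΔL, ΔJ fail)
Total allowed: 4 of 7.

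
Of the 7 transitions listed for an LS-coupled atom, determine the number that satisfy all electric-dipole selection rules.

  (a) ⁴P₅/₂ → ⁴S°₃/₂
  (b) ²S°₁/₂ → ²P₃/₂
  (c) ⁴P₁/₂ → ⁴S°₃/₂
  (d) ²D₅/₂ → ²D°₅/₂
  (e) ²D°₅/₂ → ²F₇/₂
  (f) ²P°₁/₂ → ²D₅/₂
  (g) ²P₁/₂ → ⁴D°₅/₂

5

(a) allowed
(b) allowed
(c) allowed
(d) allowed
(e) allowed
(f) forbidden (ΔJ fails)
(g) forbidden (ΔS, ΔJ fail)
Total allowed: 5 of 7.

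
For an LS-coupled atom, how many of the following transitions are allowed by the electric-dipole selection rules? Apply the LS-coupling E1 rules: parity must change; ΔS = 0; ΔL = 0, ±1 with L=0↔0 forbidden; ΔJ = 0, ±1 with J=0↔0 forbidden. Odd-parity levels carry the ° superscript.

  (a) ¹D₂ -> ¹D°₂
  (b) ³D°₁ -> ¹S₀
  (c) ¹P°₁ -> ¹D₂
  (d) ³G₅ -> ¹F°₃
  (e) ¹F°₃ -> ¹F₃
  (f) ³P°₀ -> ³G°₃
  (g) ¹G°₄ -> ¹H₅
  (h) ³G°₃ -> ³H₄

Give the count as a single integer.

5

(a) allowed
(b) forbidden (ΔS, ΔL fail)
(c) allowed
(d) forbidden (ΔS, ΔJ fail)
(e) allowed
(f) forbidden (parity, ΔL, ΔJ fail)
(g) allowed
(h) allowed
Total allowed: 5 of 8.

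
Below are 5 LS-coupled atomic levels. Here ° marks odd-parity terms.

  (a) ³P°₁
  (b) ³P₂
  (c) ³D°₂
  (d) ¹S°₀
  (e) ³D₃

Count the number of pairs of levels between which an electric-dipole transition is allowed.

(a)–(b): allowed.
(a)–(c): forbidden (parity).
(a)–(d): forbidden (parity, ΔS).
(a)–(e): forbidden (ΔJ).
(b)–(c): allowed.
(b)–(d): forbidden (ΔS, ΔJ).
(b)–(e): forbidden (parity).
(c)–(d): forbidden (parity, ΔS, ΔL, ΔJ).
(c)–(e): allowed.
(d)–(e): forbidden (ΔS, ΔL, ΔJ).
Allowed pairs: 3 of 10.

3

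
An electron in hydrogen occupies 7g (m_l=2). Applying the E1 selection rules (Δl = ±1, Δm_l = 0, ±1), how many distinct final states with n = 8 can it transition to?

E1 requires Δl = ±1, so l_f ∈ {3, 5}; with 0 ≤ l_f ≤ n_f−1 = 7, the allowed l_f values are {3, 5}.
For l_f = 3: m_f ∈ {m_i−1, m_i, m_i+1} ∩ [−3, 3] = {1, 2, 3} → 3 states.
For l_f = 5: m_f ∈ {m_i−1, m_i, m_i+1} ∩ [−5, 5] = {1, 2, 3} → 3 states.
Total: 6.

6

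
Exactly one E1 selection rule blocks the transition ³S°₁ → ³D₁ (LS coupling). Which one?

Initial level: S=1, L=0, J=1, parity odd. Final level: S=1, L=2, J=1, parity even.
Parity must change: odd → even — ✓.
ΔS = 0: S: 1 → 1 — ✓.
ΔL = 0, ±1 (not L=0↔0): L: 0 → 2, ΔL = +2 — ✗.
ΔJ = 0, ±1 (not J=0↔0): J: 1 → 1, ΔJ = +0 — ✓.

the ΔL = 0, ±1 rule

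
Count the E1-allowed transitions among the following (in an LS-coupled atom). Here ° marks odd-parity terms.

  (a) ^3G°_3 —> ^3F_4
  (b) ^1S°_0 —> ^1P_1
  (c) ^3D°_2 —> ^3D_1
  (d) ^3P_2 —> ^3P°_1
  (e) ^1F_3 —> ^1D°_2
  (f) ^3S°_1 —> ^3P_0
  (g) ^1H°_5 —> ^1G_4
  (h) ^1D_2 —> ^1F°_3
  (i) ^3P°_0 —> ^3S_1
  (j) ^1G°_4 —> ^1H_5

(a) allowed
(b) allowed
(c) allowed
(d) allowed
(e) allowed
(f) allowed
(g) allowed
(h) allowed
(i) allowed
(j) allowed
Total allowed: 10 of 10.

10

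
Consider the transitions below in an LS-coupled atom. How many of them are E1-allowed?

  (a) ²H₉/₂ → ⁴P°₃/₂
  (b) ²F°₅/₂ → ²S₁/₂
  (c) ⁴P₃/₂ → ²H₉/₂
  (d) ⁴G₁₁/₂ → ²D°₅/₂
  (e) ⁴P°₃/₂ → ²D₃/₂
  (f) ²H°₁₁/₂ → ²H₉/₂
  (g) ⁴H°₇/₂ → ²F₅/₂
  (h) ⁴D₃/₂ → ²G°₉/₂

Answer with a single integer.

1

(a) forbidden (ΔS, ΔL, ΔJ fail)
(b) forbidden (ΔL, ΔJ fail)
(c) forbidden (parity, ΔS, ΔL, ΔJ fail)
(d) forbidden (ΔS, ΔL, ΔJ fail)
(e) forbidden (ΔS fails)
(f) allowed
(g) forbidden (ΔS, ΔL fail)
(h) forbidden (ΔS, ΔL, ΔJ fail)
Total allowed: 1 of 8.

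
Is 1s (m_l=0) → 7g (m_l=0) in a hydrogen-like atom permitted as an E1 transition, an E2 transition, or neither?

Δl = 4 − 0 = +4; l_i + l_f = 4.
Δm_l = +0.
E1 (Δl = ±1, |Δm_l| ≤ 1): not satisfied.
E2 (Δl = 0,±2, l_i+l_f ≥ 2, |Δm_l| ≤ 2): not satisfied.

neither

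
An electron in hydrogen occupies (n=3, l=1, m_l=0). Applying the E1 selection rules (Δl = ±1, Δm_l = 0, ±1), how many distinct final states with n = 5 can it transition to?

4

E1 requires Δl = ±1, so l_f ∈ {0, 2}; with 0 ≤ l_f ≤ n_f−1 = 4, the allowed l_f values are {0, 2}.
For l_f = 0: m_f ∈ {m_i−1, m_i, m_i+1} ∩ [−0, 0] = {0} → 1 state.
For l_f = 2: m_f ∈ {m_i−1, m_i, m_i+1} ∩ [−2, 2] = {-1, 0, 1} → 3 states.
Total: 4.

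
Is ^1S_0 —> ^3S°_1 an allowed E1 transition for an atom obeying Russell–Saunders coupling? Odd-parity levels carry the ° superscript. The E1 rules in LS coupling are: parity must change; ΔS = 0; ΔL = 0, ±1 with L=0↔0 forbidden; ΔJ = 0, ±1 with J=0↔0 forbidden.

forbidden

Reading off the term symbols: S 0→1, L 0→0, J 0→1, parity even→odd.
Parity must change: even → odd — ✓.
ΔS = 0: S: 0 → 1 — ✗.
ΔL = 0, ±1 (not L=0↔0): L: 0 → 0, ΔL = +0 — ✗.
ΔJ = 0, ±1 (not J=0↔0): J: 0 → 1, ΔJ = +1 — ✓.
Rule(s) violated: ΔS, ΔL.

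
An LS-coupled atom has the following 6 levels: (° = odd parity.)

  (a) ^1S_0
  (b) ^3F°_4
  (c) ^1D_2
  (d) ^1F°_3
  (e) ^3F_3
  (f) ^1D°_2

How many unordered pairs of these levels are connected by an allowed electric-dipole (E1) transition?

(a)–(b): forbidden (ΔS, ΔL, ΔJ).
(a)–(c): forbidden (parity, ΔL, ΔJ).
(a)–(d): forbidden (ΔL, ΔJ).
(a)–(e): forbidden (parity, ΔS, ΔL, ΔJ).
(a)–(f): forbidden (ΔL, ΔJ).
(b)–(c): forbidden (ΔS, ΔJ).
(b)–(d): forbidden (parity, ΔS).
(b)–(e): allowed.
(b)–(f): forbidden (parity, ΔS, ΔJ).
(c)–(d): allowed.
(c)–(e): forbidden (parity, ΔS).
(c)–(f): allowed.
(d)–(e): forbidden (ΔS).
(d)–(f): forbidden (parity).
(e)–(f): forbidden (ΔS).
Allowed pairs: 3 of 15.

3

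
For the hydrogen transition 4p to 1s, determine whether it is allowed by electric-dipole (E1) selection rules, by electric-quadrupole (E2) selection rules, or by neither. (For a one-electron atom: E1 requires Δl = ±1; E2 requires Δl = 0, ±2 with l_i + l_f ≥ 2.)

Δl = 0 − 1 = -1; l_i + l_f = 1.
E1 (Δl = ±1): satisfied.
E2 (Δl = 0,±2, l_i+l_f ≥ 2): not satisfied.

E1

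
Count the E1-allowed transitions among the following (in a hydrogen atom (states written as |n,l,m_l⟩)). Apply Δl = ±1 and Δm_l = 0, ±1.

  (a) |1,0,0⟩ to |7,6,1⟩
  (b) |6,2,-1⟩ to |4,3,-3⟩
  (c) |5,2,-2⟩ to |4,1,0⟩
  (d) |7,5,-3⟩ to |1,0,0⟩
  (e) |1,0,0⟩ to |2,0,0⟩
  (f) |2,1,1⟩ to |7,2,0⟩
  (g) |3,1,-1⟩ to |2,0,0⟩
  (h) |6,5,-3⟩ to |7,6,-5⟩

2

(a) forbidden — Δl = +6 (E1 requires Δl = ±1)
(b) forbidden — Δm_l = -2 (E1 requires Δm_l = 0, ±1)
(c) forbidden — Δm_l = +2 (E1 requires Δm_l = 0, ±1)
(d) forbidden — Δl = -5 (E1 requires Δl = ±1); Δm_l = +3 (E1 requires Δm_l = 0, ±1)
(e) forbidden — Δl = +0 (E1 requires Δl = ±1)
(f) allowed
(g) allowed
(h) forbidden — Δm_l = -2 (E1 requires Δm_l = 0, ±1)
Total allowed: 2 of 8.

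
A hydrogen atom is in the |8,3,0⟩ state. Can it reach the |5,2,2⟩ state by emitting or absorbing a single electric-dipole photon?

l: 3 → 2 (Δl = -1). Δl = ±1 ✓.
Δm_l = 2 − (0) = +2. E1 requires Δm_l = 0, ±1: ✗.
The transition is electric-dipole forbidden.

forbidden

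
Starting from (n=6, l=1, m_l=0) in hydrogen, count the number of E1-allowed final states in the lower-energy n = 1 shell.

E1 requires Δl = ±1, so l_f ∈ {0, 2}; with 0 ≤ l_f ≤ n_f−1 = 0, the allowed l_f values are {0}.
For l_f = 0: m_f ∈ {m_i−1, m_i, m_i+1} ∩ [−0, 0] = {0} → 1 state.
Total: 1.

1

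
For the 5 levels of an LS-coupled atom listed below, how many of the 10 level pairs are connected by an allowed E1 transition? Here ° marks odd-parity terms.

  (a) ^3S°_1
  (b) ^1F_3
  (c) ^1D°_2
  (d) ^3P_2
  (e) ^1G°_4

(a)–(b): forbidden (ΔS, ΔL, ΔJ).
(a)–(c): forbidden (parity, ΔS, ΔL).
(a)–(d): allowed.
(a)–(e): forbidden (parity, ΔS, ΔL, ΔJ).
(b)–(c): allowed.
(b)–(d): forbidden (parity, ΔS, ΔL).
(b)–(e): allowed.
(c)–(d): forbidden (ΔS).
(c)–(e): forbidden (parity, ΔL, ΔJ).
(d)–(e): forbidden (ΔS, ΔL, ΔJ).
Allowed pairs: 3 of 10.

3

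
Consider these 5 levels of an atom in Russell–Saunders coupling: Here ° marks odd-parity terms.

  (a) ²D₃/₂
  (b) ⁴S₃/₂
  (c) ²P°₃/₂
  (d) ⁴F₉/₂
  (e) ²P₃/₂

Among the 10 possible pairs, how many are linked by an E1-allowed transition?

(a)–(b): forbidden (parity, ΔS, ΔL).
(a)–(c): allowed.
(a)–(d): forbidden (parity, ΔS, ΔJ).
(a)–(e): forbidden (parity).
(b)–(c): forbidden (ΔS).
(b)–(d): forbidden (parity, ΔL, ΔJ).
(b)–(e): forbidden (parity, ΔS).
(c)–(d): forbidden (ΔS, ΔL, ΔJ).
(c)–(e): allowed.
(d)–(e): forbidden (parity, ΔS, ΔL, ΔJ).
Allowed pairs: 2 of 10.

2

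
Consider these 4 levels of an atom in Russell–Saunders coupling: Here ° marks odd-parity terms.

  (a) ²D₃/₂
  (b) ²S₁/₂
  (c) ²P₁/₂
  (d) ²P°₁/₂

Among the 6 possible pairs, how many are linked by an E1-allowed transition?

3

(a)–(b): forbidden (parity, ΔL).
(a)–(c): forbidden (parity).
(a)–(d): allowed.
(b)–(c): forbidden (parity).
(b)–(d): allowed.
(c)–(d): allowed.
Allowed pairs: 3 of 6.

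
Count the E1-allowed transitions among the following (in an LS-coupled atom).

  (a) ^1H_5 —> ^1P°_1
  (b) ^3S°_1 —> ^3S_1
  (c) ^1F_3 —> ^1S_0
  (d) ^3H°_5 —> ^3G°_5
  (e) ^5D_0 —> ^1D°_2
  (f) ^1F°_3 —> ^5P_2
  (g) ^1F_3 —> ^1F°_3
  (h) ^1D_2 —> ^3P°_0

1

(a) forbidden (ΔL, ΔJ fail)
(b) forbidden (ΔL fails)
(c) forbidden (parity, ΔL, ΔJ fail)
(d) forbidden (parity fails)
(e) forbidden (ΔS, ΔJ fail)
(f) forbidden (ΔS, ΔL fail)
(g) allowed
(h) forbidden (ΔS, ΔJ fail)
Total allowed: 1 of 8.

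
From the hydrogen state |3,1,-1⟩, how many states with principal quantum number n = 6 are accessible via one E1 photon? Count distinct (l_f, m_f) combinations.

E1 requires Δl = ±1, so l_f ∈ {0, 2}; with 0 ≤ l_f ≤ n_f−1 = 5, the allowed l_f values are {0, 2}.
For l_f = 0: m_f ∈ {m_i−1, m_i, m_i+1} ∩ [−0, 0] = {0} → 1 state.
For l_f = 2: m_f ∈ {m_i−1, m_i, m_i+1} ∩ [−2, 2] = {-2, -1, 0} → 3 states.
Total: 4.

4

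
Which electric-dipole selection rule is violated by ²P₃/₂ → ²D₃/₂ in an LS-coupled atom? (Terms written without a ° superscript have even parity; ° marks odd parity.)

parity

Parity must change: even → even — fails.
ΔS = 0: S: 1/2 → 1/2 — ok.
ΔL = 0, ±1 (not L=0↔0): L: 1 → 2, ΔL = +1 — ok.
ΔJ = 0, ±1 (not J=0↔0): J: 3/2 → 3/2, ΔJ = +0 — ok.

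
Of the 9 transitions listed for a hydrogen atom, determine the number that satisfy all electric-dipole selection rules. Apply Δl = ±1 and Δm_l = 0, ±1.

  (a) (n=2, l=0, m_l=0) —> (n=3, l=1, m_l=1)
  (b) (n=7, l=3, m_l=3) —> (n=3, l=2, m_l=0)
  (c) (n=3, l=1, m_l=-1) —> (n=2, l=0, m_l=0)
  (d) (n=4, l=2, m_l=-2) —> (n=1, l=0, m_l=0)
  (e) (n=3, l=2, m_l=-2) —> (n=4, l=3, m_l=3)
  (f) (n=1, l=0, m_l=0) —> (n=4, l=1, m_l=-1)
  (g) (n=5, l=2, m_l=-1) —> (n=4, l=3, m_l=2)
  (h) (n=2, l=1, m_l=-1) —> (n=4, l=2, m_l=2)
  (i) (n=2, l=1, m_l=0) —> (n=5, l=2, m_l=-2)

3

(a) allowed
(b) forbidden — Δm_l = -3 (E1 requires Δm_l = 0, ±1)
(c) allowed
(d) forbidden — Δl = -2 (E1 requires Δl = ±1); Δm_l = +2 (E1 requires Δm_l = 0, ±1)
(e) forbidden — Δm_l = +5 (E1 requires Δm_l = 0, ±1)
(f) allowed
(g) forbidden — Δm_l = +3 (E1 requires Δm_l = 0, ±1)
(h) forbidden — Δm_l = +3 (E1 requires Δm_l = 0, ±1)
(i) forbidden — Δm_l = -2 (E1 requires Δm_l = 0, ±1)
Total allowed: 3 of 9.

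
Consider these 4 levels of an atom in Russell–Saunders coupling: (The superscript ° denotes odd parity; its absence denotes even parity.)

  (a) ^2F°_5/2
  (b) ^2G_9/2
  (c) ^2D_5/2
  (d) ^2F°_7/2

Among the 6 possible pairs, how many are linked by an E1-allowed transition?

(a)–(b): forbidden (ΔJ).
(a)–(c): allowed.
(a)–(d): forbidden (parity).
(b)–(c): forbidden (parity, ΔL, ΔJ).
(b)–(d): allowed.
(c)–(d): allowed.
Allowed pairs: 3 of 6.

3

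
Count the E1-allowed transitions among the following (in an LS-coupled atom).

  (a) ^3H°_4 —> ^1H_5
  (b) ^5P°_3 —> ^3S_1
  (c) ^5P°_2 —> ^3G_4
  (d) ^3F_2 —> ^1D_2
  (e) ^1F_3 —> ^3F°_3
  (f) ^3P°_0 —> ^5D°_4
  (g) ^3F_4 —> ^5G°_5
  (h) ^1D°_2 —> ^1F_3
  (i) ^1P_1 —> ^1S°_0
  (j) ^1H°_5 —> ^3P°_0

2

(a) forbidden (ΔS fails)
(b) forbidden (ΔS, ΔJ fail)
(c) forbidden (ΔS, ΔL, ΔJ fail)
(d) forbidden (parity, ΔS fail)
(e) forbidden (ΔS fails)
(f) forbidden (parity, ΔS, ΔJ fail)
(g) forbidden (ΔS fails)
(h) allowed
(i) allowed
(j) forbidden (parity, ΔS, ΔL, ΔJ fail)
Total allowed: 2 of 10.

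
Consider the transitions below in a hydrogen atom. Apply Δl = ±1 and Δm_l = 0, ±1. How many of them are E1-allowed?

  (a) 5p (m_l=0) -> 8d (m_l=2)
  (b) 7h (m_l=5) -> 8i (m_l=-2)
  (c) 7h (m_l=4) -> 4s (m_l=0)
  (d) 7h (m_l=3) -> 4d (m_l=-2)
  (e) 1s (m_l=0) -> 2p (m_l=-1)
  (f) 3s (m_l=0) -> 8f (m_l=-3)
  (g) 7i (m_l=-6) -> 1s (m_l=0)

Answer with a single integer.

1

(a) forbidden — Δm_l = +2 (E1 requires Δm_l = 0, ±1)
(b) forbidden — Δm_l = -7 (E1 requires Δm_l = 0, ±1)
(c) forbidden — Δl = -5 (E1 requires Δl = ±1); Δm_l = -4 (E1 requires Δm_l = 0, ±1)
(d) forbidden — Δl = -3 (E1 requires Δl = ±1); Δm_l = -5 (E1 requires Δm_l = 0, ±1)
(e) allowed
(f) forbidden — Δl = +3 (E1 requires Δl = ±1); Δm_l = -3 (E1 requires Δm_l = 0, ±1)
(g) forbidden — Δl = -6 (E1 requires Δl = ±1); Δm_l = +6 (E1 requires Δm_l = 0, ±1)
Total allowed: 1 of 7.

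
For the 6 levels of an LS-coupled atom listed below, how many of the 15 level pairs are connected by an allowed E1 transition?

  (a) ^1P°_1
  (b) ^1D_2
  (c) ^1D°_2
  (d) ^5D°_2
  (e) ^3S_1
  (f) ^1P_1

4

(a)–(b): allowed.
(a)–(c): forbidden (parity).
(a)–(d): forbidden (parity, ΔS).
(a)–(e): forbidden (ΔS).
(a)–(f): allowed.
(b)–(c): allowed.
(b)–(d): forbidden (ΔS).
(b)–(e): forbidden (parity, ΔS, ΔL).
(b)–(f): forbidden (parity).
(c)–(d): forbidden (parity, ΔS).
(c)–(e): forbidden (ΔS, ΔL).
(c)–(f): allowed.
(d)–(e): forbidden (ΔS, ΔL).
(d)–(f): forbidden (ΔS).
(e)–(f): forbidden (parity, ΔS).
Allowed pairs: 4 of 15.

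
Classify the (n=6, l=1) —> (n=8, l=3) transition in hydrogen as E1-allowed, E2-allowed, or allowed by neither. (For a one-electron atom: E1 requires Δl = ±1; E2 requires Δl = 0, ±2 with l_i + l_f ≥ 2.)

E2

Δl = 3 − 1 = +2; l_i + l_f = 4.
E1 (Δl = ±1): not satisfied.
E2 (Δl = 0,±2, l_i+l_f ≥ 2): satisfied.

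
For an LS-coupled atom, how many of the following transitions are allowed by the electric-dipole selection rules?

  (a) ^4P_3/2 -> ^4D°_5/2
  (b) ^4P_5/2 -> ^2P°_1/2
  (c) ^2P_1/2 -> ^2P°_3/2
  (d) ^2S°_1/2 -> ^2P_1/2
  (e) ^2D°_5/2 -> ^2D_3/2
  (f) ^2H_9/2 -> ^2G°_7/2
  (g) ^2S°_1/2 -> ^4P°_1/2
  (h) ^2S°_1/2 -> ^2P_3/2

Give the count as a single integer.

6

(a) allowed
(b) forbidden (ΔS, ΔJ fail)
(c) allowed
(d) allowed
(e) allowed
(f) allowed
(g) forbidden (parity, ΔS fail)
(h) allowed
Total allowed: 6 of 8.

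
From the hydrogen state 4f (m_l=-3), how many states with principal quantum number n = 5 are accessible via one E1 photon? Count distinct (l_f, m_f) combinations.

E1 requires Δl = ±1, so l_f ∈ {2, 4}; with 0 ≤ l_f ≤ n_f−1 = 4, the allowed l_f values are {2, 4}.
For l_f = 2: m_f ∈ {m_i−1, m_i, m_i+1} ∩ [−2, 2] = {-2} → 1 state.
For l_f = 4: m_f ∈ {m_i−1, m_i, m_i+1} ∩ [−4, 4] = {-4, -3, -2} → 3 states.
Total: 4.

4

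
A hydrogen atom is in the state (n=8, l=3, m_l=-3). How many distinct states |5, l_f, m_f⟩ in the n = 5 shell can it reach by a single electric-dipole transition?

E1 requires Δl = ±1, so l_f ∈ {2, 4}; with 0 ≤ l_f ≤ n_f−1 = 4, the allowed l_f values are {2, 4}.
For l_f = 2: m_f ∈ {m_i−1, m_i, m_i+1} ∩ [−2, 2] = {-2} → 1 state.
For l_f = 4: m_f ∈ {m_i−1, m_i, m_i+1} ∩ [−4, 4] = {-4, -3, -2} → 3 states.
Total: 4.

4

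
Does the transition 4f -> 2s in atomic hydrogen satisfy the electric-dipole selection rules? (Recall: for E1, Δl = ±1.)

Initial l = 3, final l = 0, so Δl = -3. E1 requires Δl = ±1: fails.
The transition is electric-dipole forbidden.

forbidden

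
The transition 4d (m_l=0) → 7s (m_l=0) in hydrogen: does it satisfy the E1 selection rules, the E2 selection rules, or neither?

E2

Δl = 0 − 2 = -2; l_i + l_f = 2.
Δm_l = +0.
E1 (Δl = ±1, |Δm_l| ≤ 1): not satisfied.
E2 (Δl = 0,±2, l_i+l_f ≥ 2, |Δm_l| ≤ 2): satisfied.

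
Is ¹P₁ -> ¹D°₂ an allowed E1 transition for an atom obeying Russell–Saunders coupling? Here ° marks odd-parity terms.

allowed

Initial level: S=0, L=1, J=1, parity even. Final level: S=0, L=2, J=2, parity odd.
Parity must change: even → odd — satisfied.
ΔS = 0: S: 0 → 0 — satisfied.
ΔL = 0, ±1 (not L=0↔0): L: 1 → 2, ΔL = +1 — satisfied.
ΔJ = 0, ±1 (not J=0↔0): J: 1 → 2, ΔJ = +1 — satisfied.
All four E1 rules are satisfied.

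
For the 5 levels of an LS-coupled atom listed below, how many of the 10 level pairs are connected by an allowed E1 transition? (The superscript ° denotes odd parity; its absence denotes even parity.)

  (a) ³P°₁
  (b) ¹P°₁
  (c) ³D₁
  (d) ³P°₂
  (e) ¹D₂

(a)–(b): forbidden (parity, ΔS).
(a)–(c): allowed.
(a)–(d): forbidden (parity).
(a)–(e): forbidden (ΔS).
(b)–(c): forbidden (ΔS).
(b)–(d): forbidden (parity, ΔS).
(b)–(e): allowed.
(c)–(d): allowed.
(c)–(e): forbidden (parity, ΔS).
(d)–(e): forbidden (ΔS).
Allowed pairs: 3 of 10.

3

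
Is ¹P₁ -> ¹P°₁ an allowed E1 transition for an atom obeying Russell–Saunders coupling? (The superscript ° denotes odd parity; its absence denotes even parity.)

Initial level: S=0, L=1, J=1, parity even. Final level: S=0, L=1, J=1, parity odd.
Parity must change: even → odd — passes.
ΔS = 0: S: 0 → 0 — passes.
ΔL = 0, ±1 (not L=0↔0): L: 1 → 1, ΔL = +0 — passes.
ΔJ = 0, ±1 (not J=0↔0): J: 1 → 1, ΔJ = +0 — passes.
All four E1 rules are satisfied.

allowed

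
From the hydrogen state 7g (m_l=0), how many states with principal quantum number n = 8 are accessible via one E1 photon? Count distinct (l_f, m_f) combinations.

6

E1 requires Δl = ±1, so l_f ∈ {3, 5}; with 0 ≤ l_f ≤ n_f−1 = 7, the allowed l_f values are {3, 5}.
For l_f = 3: m_f ∈ {m_i−1, m_i, m_i+1} ∩ [−3, 3] = {-1, 0, 1} → 3 states.
For l_f = 5: m_f ∈ {m_i−1, m_i, m_i+1} ∩ [−5, 5] = {-1, 0, 1} → 3 states.
Total: 6.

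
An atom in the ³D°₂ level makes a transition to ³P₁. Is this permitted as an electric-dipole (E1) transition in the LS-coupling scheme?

allowed

Parity must change: odd → even — ok.
ΔS = 0: S: 1 → 1 — ok.
ΔJ = 0, ±1 (not J=0↔0): J: 2 → 1, ΔJ = -1 — ok.
ΔL = 0, ±1 (not L=0↔0): L: 2 → 1, ΔL = -1 — ok.
All four E1 rules are satisfied.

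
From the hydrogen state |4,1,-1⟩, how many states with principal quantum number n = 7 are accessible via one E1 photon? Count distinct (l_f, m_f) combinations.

E1 requires Δl = ±1, so l_f ∈ {0, 2}; with 0 ≤ l_f ≤ n_f−1 = 6, the allowed l_f values are {0, 2}.
For l_f = 0: m_f ∈ {m_i−1, m_i, m_i+1} ∩ [−0, 0] = {0} → 1 state.
For l_f = 2: m_f ∈ {m_i−1, m_i, m_i+1} ∩ [−2, 2] = {-2, -1, 0} → 3 states.
Total: 4.

4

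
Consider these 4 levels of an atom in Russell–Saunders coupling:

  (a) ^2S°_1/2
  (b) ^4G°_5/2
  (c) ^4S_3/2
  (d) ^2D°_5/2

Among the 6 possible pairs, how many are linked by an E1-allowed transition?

(a)–(b): forbidden (parity, ΔS, ΔL, ΔJ).
(a)–(c): forbidden (ΔS, ΔL).
(a)–(d): forbidden (parity, ΔL, ΔJ).
(b)–(c): forbidden (ΔL).
(b)–(d): forbidden (parity, ΔS, ΔL).
(c)–(d): forbidden (ΔS, ΔL).
Allowed pairs: 0 of 6.

0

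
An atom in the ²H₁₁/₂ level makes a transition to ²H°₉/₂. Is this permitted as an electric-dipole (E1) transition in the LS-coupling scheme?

Parity must change: even → odd — passes.
ΔS = 0: S: 1/2 → 1/2 — passes.
ΔL = 0, ±1 (not L=0↔0): L: 5 → 5, ΔL = +0 — passes.
ΔJ = 0, ±1 (not J=0↔0): J: 11/2 → 9/2, ΔJ = -1 — passes.
All four E1 rules are satisfied.

allowed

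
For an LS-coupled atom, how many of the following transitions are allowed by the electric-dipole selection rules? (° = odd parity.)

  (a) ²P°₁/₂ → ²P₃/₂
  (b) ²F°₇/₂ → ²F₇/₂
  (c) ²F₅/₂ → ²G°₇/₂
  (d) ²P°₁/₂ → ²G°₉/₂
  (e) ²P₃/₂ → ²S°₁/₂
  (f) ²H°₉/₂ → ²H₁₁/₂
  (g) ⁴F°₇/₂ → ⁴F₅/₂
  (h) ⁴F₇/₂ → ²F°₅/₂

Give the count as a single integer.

6

(a) allowed
(b) allowed
(c) allowed
(d) forbidden (parity, ΔL, ΔJ fail)
(e) allowed
(f) allowed
(g) allowed
(h) forbidden (ΔS fails)
Total allowed: 6 of 8.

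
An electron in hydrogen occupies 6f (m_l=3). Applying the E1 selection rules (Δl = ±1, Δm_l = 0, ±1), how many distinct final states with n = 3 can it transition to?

1

E1 requires Δl = ±1, so l_f ∈ {2, 4}; with 0 ≤ l_f ≤ n_f−1 = 2, the allowed l_f values are {2}.
For l_f = 2: m_f ∈ {m_i−1, m_i, m_i+1} ∩ [−2, 2] = {2} → 1 state.
Total: 1.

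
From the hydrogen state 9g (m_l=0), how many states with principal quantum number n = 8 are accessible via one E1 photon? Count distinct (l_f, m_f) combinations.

6

E1 requires Δl = ±1, so l_f ∈ {3, 5}; with 0 ≤ l_f ≤ n_f−1 = 7, the allowed l_f values are {3, 5}.
For l_f = 3: m_f ∈ {m_i−1, m_i, m_i+1} ∩ [−3, 3] = {-1, 0, 1} → 3 states.
For l_f = 5: m_f ∈ {m_i−1, m_i, m_i+1} ∩ [−5, 5] = {-1, 0, 1} → 3 states.
Total: 6.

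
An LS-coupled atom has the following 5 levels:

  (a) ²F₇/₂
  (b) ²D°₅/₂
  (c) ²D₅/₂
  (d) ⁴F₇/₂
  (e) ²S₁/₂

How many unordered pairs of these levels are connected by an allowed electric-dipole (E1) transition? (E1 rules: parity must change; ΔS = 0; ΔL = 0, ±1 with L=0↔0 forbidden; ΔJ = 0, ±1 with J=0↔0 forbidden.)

(a)–(b): allowed.
(a)–(c): forbidden (parity).
(a)–(d): forbidden (parity, ΔS).
(a)–(e): forbidden (parity, ΔL, ΔJ).
(b)–(c): allowed.
(b)–(d): forbidden (ΔS).
(b)–(e): forbidden (ΔL, ΔJ).
(c)–(d): forbidden (parity, ΔS).
(c)–(e): forbidden (parity, ΔL, ΔJ).
(d)–(e): forbidden (parity, ΔS, ΔL, ΔJ).
Allowed pairs: 2 of 10.

2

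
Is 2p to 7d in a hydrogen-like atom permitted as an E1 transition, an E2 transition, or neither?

E1

Δl = 2 − 1 = +1; l_i + l_f = 3.
E1 (Δl = ±1): satisfied.
E2 (Δl = 0,±2, l_i+l_f ≥ 2): not satisfied.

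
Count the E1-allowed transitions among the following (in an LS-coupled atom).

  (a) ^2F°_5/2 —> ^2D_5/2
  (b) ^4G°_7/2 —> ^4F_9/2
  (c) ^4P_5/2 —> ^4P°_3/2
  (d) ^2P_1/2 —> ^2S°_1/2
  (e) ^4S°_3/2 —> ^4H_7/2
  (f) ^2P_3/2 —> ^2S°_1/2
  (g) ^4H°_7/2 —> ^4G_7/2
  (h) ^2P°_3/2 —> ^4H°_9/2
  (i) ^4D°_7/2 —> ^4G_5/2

(a) allowed
(b) allowed
(c) allowed
(d) allowed
(e) forbidden (ΔL, ΔJ fail)
(f) allowed
(g) allowed
(h) forbidden (parity, ΔS, ΔL, ΔJ fail)
(i) forbidden (ΔL fails)
Total allowed: 6 of 9.

6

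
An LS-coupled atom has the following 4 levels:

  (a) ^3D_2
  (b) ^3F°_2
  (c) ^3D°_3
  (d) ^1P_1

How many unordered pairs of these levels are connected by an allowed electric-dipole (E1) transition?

(a)–(b): allowed.
(a)–(c): allowed.
(a)–(d): forbidden (parity, ΔS).
(b)–(c): forbidden (parity).
(b)–(d): forbidden (ΔS, ΔL).
(c)–(d): forbidden (ΔS, ΔJ).
Allowed pairs: 2 of 6.

2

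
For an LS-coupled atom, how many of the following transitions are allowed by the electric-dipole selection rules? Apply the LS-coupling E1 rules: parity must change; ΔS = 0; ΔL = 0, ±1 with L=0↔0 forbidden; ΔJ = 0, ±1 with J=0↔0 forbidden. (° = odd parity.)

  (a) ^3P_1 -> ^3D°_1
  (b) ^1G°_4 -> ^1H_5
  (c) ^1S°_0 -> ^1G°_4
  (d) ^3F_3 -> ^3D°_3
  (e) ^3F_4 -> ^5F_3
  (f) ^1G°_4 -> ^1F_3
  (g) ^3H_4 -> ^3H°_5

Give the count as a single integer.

(a) allowed
(b) allowed
(c) forbidden (parity, ΔL, ΔJ fail)
(d) allowed
(e) forbidden (parity, ΔS fail)
(f) allowed
(g) allowed
Total allowed: 5 of 7.

5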